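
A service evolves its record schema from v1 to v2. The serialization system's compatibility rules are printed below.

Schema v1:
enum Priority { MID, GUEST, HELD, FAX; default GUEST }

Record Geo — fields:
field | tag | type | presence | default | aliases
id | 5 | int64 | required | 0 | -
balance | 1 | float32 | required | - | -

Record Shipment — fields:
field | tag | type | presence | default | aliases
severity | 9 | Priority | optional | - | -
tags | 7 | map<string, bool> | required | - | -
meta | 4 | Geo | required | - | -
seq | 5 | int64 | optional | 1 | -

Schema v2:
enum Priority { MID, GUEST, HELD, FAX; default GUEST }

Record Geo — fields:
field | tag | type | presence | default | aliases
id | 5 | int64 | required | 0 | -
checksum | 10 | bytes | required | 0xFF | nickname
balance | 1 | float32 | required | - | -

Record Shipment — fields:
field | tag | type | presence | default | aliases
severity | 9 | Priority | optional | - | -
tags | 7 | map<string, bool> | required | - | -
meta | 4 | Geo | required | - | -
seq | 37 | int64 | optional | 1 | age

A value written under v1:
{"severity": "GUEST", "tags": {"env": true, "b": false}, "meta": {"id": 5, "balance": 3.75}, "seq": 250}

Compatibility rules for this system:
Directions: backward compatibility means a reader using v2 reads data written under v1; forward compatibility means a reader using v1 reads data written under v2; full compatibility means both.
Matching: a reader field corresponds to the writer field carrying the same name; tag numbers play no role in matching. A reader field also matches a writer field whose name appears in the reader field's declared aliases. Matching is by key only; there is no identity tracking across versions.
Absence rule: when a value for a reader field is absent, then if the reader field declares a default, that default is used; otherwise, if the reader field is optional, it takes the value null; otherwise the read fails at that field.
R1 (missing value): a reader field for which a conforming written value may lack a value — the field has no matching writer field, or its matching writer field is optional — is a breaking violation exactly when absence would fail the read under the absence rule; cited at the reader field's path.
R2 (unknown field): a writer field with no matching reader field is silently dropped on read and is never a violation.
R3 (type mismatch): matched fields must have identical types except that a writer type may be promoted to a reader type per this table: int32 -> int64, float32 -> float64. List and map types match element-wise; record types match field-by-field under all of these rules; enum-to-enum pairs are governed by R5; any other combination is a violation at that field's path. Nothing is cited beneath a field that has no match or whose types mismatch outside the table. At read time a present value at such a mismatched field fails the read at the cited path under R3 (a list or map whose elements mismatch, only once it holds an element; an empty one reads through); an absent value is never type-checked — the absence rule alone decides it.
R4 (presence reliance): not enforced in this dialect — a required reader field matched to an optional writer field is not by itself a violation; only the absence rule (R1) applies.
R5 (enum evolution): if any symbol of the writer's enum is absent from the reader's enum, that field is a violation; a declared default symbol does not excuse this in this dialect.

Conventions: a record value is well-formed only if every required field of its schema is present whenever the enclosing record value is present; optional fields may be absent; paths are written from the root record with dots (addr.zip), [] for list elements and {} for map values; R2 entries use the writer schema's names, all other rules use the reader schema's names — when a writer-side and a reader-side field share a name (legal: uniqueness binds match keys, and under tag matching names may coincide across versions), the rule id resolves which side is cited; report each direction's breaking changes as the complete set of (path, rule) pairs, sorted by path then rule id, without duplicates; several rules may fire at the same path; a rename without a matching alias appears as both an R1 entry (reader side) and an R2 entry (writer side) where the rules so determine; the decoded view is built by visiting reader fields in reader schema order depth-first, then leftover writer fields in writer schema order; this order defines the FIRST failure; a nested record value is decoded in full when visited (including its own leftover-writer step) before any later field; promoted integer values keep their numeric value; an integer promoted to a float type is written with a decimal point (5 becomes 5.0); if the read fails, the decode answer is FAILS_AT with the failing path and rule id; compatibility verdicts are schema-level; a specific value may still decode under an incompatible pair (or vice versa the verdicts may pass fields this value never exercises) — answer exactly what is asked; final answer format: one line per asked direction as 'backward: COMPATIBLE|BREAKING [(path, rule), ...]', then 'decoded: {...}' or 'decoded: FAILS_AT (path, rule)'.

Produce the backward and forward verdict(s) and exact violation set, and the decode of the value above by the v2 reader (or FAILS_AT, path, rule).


each type pair in Shipment: writer, then reader
backward analysis of Shipment with v2 as reader and v1 as writer:
  severity <- severity (Priority -> Priority, writer optional)
  tags <- tags (map<string, bool> -> map<string, bool>, writer required)
  meta <- meta (Geo -> Geo, writer required)
  seq <- seq (int64 -> int64, writer optional)
  meta.id <- meta.id (int64 -> int64, writer required)
  meta.checksum: no writer match
  meta.balance <- meta.balance (float32 -> float32, writer required)
  => backward verdict for Shipment: COMPATIBLE, no violations
forward analysis of Shipment with v1 as reader and v2 as writer:
  severity <- severity (Priority -> Priority, writer optional)
  tags <- tags (map<string, bool> -> map<string, bool>, writer required)
  meta <- meta (Geo -> Geo, writer required)
  seq <- seq (int64 -> int64, writer optional)
  meta.id <- meta.id (int64 -> int64, writer required)
  meta.balance <- meta.balance (float32 -> float32, writer required)
  writer field meta.checksum has no reader counterpart
  => forward verdict for Shipment: COMPATIBLE, no violations
decode (reader v2):
  severity := "GUEST"
  tags := {"env": true, "b": false}
  meta.id := 5
  meta.checksum := 0xFF (no value, default fills)
  meta.balance := 3.75
  seq := 250
  => decoded: {"severity": "GUEST", "tags": {"env": true, "b": false}, "meta": {"id": 5, "checksum": 0xFF, "balance": 3.75}, "seq": 250}

backward: COMPATIBLE []; forward: COMPATIBLE []; decoded: {"severity": "GUEST", "tags": {"env": true, "b": false}, "meta": {"id": 5, "checksum": 0xFF, "balance": 3.75}, "seq": 250}


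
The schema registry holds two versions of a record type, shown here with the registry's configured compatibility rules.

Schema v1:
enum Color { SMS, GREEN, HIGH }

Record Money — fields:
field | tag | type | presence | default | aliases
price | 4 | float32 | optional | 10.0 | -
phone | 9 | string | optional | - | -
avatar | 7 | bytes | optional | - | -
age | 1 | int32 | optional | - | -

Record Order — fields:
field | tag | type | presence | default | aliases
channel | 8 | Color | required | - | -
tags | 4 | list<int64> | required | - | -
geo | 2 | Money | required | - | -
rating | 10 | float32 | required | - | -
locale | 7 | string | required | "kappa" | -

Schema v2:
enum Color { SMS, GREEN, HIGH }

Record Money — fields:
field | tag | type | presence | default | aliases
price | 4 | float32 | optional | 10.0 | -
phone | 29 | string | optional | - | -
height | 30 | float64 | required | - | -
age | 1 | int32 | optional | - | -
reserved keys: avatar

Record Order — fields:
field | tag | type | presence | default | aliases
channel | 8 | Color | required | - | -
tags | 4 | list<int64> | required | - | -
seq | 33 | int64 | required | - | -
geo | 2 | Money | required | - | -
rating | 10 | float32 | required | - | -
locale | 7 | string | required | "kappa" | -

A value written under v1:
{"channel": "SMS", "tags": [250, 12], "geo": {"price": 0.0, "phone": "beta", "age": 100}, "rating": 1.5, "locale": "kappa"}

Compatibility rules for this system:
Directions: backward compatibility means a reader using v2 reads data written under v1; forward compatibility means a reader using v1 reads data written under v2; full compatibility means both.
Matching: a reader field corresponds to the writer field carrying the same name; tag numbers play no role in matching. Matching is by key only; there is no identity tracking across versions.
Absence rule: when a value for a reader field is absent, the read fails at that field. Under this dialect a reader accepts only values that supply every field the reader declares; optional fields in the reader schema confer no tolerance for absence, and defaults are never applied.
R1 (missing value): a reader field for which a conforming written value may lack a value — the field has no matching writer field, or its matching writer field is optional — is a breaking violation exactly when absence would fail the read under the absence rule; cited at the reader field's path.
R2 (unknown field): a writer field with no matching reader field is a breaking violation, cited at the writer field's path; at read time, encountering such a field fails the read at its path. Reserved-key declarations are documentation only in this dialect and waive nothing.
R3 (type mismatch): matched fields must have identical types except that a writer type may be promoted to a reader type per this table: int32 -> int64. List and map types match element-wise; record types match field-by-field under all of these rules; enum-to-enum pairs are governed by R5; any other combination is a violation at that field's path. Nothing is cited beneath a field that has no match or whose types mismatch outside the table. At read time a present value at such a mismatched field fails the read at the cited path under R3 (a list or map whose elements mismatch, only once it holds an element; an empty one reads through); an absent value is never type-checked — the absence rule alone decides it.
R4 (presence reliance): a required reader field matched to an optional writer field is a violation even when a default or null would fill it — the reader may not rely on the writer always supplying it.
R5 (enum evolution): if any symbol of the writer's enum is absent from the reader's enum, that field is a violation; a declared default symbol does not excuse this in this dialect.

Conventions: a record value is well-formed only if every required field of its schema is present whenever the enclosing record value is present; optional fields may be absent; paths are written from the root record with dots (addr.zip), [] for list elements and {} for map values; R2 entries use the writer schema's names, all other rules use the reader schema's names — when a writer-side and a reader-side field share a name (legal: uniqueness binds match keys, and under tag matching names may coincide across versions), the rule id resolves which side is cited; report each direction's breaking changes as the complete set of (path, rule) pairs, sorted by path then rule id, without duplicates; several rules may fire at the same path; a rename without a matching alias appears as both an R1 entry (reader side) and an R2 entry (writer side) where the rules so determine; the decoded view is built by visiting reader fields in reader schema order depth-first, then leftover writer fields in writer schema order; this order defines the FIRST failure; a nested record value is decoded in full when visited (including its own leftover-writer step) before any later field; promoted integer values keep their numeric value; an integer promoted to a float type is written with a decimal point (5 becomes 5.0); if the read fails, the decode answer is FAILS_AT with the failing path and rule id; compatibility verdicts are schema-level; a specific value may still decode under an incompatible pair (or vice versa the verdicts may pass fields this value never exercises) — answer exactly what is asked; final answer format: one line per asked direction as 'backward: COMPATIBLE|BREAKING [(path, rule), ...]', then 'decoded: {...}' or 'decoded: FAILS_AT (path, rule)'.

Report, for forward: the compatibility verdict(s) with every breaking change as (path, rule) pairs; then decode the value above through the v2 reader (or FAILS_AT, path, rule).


the writer's type comes first in each Order pair
forward on Order — v1 reading data written by v2:
  channel: Color -> Color, writer required; from channel
  tags: list<int64> -> list<int64>, writer required; from tags
  geo: Money -> Money, writer required; from geo
  rating: float32 -> float32, writer required; from rating
  locale: string -> string, writer required; from locale
  writer seq: unknown to reader
  geo.price: float32 -> float32, writer optional; from geo.price
  geo.phone: string -> string, writer optional; from geo.phone
  no writer field matches reader geo.avatar
  geo.age: int32 -> int32, writer optional; from geo.age
  writer geo.height: unknown to reader
  R1 fires at geo.age
  R1 fires at geo.avatar
  R2 fires at geo.height
  R1 fires at geo.phone
  R1 fires at geo.price
  R2 fires at seq
  => forward: BREAKING (6)
migrating the Order value to v2:
  channel := "SMS"
  tags := [250, 12]
  read fails at seq under R1 (no fill)
  => FAILS_AT (seq, R1)
the other Order changes do not affect what is asked:
  removed field avatar from record Money (its key "avatar" joins the reserved list) -> affects backward compatibility only, which is not asked
  field phone in record Money: tag 9 changed to 29 -> no rule fires on it in Order's dialect; the asked verdict holds

forward: BREAKING [(geo.age, R1), (geo.avatar, R1), (geo.height, R2), (geo.phone, R1), (geo.price, R1), (seq, R2)]; decoded: FAILS_AT (seq, R1)


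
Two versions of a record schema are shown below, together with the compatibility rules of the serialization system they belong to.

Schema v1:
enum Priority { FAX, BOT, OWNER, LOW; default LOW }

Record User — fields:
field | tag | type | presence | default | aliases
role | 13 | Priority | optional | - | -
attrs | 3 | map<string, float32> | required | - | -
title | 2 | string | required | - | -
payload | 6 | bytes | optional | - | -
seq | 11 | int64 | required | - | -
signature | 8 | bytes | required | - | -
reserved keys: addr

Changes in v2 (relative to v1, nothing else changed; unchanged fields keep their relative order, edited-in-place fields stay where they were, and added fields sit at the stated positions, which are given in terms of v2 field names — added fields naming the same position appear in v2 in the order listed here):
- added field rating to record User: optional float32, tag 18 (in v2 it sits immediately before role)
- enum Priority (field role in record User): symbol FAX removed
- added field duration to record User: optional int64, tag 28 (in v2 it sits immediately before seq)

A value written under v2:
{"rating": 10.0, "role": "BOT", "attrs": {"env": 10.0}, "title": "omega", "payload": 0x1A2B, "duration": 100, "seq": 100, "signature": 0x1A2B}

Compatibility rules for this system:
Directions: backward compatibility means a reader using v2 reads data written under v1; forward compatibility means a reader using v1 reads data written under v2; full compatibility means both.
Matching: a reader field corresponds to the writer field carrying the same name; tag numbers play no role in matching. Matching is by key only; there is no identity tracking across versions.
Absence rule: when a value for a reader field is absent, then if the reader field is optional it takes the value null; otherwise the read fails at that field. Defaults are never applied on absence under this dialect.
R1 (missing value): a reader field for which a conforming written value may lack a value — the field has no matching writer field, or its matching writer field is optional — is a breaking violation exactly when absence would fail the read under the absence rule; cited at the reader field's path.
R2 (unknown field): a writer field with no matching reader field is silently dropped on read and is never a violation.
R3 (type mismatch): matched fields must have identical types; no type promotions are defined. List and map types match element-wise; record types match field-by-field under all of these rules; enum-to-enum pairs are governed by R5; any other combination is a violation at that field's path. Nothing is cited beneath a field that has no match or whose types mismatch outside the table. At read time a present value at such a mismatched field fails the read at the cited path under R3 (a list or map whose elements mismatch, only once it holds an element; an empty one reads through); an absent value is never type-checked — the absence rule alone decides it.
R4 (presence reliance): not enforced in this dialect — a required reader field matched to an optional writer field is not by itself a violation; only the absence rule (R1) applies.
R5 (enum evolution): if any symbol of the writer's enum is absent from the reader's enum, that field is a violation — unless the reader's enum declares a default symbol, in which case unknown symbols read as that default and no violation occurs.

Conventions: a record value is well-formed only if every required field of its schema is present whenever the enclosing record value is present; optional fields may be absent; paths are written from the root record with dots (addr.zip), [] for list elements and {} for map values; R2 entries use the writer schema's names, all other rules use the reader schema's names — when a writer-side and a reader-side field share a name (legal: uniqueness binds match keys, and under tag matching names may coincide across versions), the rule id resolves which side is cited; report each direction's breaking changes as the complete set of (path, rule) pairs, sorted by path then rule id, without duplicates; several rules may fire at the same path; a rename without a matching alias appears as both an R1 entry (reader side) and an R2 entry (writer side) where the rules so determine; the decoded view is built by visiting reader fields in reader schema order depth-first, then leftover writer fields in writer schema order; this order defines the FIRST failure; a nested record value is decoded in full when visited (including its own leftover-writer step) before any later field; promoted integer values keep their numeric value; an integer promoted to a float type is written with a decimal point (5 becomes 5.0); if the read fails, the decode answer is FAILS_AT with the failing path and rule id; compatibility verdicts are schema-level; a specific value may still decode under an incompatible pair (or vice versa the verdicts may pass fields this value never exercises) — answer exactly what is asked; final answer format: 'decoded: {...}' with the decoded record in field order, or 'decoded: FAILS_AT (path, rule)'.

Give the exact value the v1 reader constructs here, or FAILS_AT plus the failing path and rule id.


decoded: {"role": "BOT", "attrs": {"env": 10.0}, "title": "omega", "payload": 0x1A2B, "seq": 100, "signature": 0x1A2B}

in User below, arrows point writer -> reader
decoding the User value with the v1 reader:
  role := "BOT"
  attrs := {"env": 10.0}
  title := "omega"
  payload := 0x1A2B
  seq := 100
  signature := 0x1A2B
  writer rating: unknown -> dropped
  writer duration: unknown -> dropped
  => decoded: {"role": "BOT", "attrs": {"env": 10.0}, "title": "omega", "payload": 0x1A2B, "seq": 100, "signature": 0x1A2B}
remaining User differences; none change what is asked:
  added field duration to record User: optional int64, tag 28 (in v2 it sits immediately before seq) -> fires no rule on User under this dialect and leaves the result unchanged
  enum Priority (field role in record User): symbol FAX removed -> fires no rule on User under this dialect and leaves the result unchanged
  added field rating to record User: optional float32, tag 18 (in v2 it sits immediately before role) -> fires no rule on User under this dialect and leaves the result unchanged


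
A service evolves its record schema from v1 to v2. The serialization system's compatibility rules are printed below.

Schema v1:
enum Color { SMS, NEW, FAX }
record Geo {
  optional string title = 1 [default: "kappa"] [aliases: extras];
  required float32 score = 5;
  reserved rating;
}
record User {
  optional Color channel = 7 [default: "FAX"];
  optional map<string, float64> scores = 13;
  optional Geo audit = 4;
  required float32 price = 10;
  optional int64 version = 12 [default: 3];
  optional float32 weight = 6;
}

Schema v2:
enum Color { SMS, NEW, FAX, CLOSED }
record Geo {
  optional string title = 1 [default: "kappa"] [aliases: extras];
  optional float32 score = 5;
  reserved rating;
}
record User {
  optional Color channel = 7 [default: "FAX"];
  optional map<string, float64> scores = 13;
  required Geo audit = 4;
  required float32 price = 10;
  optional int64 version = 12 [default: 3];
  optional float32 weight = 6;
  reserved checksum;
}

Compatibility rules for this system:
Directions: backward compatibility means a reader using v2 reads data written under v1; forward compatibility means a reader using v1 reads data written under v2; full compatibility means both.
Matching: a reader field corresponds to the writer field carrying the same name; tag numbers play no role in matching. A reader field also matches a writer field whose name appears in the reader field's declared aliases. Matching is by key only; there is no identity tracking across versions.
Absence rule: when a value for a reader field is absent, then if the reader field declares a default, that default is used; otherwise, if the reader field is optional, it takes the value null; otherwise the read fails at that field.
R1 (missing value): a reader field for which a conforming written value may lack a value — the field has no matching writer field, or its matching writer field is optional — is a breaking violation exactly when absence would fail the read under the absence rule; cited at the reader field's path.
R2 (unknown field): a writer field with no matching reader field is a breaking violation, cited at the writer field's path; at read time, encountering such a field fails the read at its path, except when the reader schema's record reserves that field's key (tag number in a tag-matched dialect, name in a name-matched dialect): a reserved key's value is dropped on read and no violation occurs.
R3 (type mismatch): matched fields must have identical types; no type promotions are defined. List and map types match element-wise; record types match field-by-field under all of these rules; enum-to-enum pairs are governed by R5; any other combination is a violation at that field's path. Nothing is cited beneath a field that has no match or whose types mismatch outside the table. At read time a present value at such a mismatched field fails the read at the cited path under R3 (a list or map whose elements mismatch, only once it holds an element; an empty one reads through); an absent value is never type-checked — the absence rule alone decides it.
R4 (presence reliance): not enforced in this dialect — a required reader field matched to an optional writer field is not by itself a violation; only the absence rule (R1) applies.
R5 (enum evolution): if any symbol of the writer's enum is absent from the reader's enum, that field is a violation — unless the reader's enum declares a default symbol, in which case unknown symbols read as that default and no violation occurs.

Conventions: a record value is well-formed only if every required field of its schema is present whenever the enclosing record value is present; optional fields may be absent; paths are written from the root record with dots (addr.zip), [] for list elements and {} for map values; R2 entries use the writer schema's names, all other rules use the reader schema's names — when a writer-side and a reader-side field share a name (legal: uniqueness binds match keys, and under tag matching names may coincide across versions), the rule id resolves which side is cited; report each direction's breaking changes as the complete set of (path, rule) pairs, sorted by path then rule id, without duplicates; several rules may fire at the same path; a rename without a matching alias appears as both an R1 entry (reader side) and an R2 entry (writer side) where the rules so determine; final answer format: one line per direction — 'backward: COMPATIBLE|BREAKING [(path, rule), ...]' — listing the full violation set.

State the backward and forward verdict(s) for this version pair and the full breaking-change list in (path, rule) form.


backward: BREAKING [(audit, R1)]; forward: BREAKING [(audit.score, R1), (channel, R5)]

in User below, arrows point writer -> reader
backward pass over User, reader schema v2, writer schema v1:
  writer optional, Color -> Color: reader channel maps from writer channel
  writer optional, map<string, float64> -> map<string, float64>: reader scores maps from writer scores
  writer optional, Geo -> Geo: reader audit maps from writer audit
  writer required, float32 -> float32: reader price maps from writer price
  writer optional, int64 -> int64: reader version maps from writer version
  writer optional, float32 -> float32: reader weight maps from writer weight
  writer optional, string -> string: reader audit.title maps from writer audit.title
  writer required, float32 -> float32: reader audit.score maps from writer audit.score
  violation R1 at audit
  => 1 violation(s): backward is BREAKING for User
forward pass over User, reader schema v1, writer schema v2:
  writer optional, Color -> Color: reader channel maps from writer channel
  writer optional, map<string, float64> -> map<string, float64>: reader scores maps from writer scores
  writer required, Geo -> Geo: reader audit maps from writer audit
  writer required, float32 -> float32: reader price maps from writer price
  writer optional, int64 -> int64: reader version maps from writer version
  writer optional, float32 -> float32: reader weight maps from writer weight
  writer optional, string -> string: reader audit.title maps from writer audit.title
  writer optional, float32 -> float32: reader audit.score maps from writer audit.score
  violation R1 at audit.score
  violation R5 at channel
  => 2 violation(s): forward is BREAKING for User


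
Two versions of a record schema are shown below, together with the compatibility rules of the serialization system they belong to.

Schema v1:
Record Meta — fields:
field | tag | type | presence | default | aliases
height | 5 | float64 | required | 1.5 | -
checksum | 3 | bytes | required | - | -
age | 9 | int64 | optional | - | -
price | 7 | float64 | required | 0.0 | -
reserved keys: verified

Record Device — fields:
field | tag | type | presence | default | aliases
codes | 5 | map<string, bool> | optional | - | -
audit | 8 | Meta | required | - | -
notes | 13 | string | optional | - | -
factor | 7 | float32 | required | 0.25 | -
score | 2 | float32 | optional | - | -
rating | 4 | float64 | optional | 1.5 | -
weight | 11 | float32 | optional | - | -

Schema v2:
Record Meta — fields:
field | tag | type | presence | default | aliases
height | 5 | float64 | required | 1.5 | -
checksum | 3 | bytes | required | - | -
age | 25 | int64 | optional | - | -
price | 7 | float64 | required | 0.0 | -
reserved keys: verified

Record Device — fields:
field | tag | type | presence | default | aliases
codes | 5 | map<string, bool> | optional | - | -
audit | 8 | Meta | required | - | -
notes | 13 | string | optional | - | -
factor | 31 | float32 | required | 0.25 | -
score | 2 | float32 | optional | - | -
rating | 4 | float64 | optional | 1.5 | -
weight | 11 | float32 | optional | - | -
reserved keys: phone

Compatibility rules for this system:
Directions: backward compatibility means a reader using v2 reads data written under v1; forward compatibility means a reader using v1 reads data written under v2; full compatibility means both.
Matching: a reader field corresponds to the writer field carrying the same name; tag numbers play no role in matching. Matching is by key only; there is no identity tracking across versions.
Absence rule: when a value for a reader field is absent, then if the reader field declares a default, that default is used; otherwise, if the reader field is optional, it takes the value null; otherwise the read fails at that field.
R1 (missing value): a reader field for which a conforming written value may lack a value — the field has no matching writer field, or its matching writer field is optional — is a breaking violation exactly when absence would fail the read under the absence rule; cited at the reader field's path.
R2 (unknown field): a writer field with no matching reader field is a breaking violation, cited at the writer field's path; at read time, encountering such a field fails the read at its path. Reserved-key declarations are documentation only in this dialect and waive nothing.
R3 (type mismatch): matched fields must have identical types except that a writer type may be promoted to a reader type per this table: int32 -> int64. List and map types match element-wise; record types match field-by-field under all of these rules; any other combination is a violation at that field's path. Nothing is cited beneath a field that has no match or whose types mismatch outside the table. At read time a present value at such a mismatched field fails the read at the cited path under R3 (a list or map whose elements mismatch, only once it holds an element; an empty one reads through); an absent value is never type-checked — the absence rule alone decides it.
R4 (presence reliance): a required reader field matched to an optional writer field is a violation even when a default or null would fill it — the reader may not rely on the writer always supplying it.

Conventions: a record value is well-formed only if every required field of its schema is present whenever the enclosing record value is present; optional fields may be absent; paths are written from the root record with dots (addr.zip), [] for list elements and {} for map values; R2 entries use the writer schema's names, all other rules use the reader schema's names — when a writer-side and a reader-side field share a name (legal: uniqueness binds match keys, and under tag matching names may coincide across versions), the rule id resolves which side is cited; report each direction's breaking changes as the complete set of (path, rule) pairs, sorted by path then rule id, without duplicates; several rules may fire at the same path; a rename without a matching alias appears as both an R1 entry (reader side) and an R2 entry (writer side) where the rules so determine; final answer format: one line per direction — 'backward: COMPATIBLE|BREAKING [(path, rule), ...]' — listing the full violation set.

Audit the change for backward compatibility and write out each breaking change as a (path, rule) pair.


the writer's type comes first in each Device pair
backward pass over Device, reader schema v2, writer schema v1:
  map<string, bool> -> map<string, bool>, writer optional: codes aligns to codes
  Meta -> Meta, writer required: audit aligns to audit
  string -> string, writer optional: notes aligns to notes
  float32 -> float32, writer required: factor aligns to factor
  float32 -> float32, writer optional: score aligns to score
  float64 -> float64, writer optional: rating aligns to rating
  float32 -> float32, writer optional: weight aligns to weight
  float64 -> float64, writer required: audit.height aligns to audit.height
  bytes -> bytes, writer required: audit.checksum aligns to audit.checksum
  int64 -> int64, writer optional: audit.age aligns to audit.age
  float64 -> float64, writer required: audit.price aligns to audit.price
  => backward verdict for Device: COMPATIBLE, no violations
ruling out the remaining Device differences:
  field age in record Meta: tag 9 changed to 25 -> triggers nothing under Device's printed rules — same verdict
  field factor in record Device: tag 7 changed to 31 -> triggers nothing under Device's printed rules — same verdict

backward: COMPATIBLE []


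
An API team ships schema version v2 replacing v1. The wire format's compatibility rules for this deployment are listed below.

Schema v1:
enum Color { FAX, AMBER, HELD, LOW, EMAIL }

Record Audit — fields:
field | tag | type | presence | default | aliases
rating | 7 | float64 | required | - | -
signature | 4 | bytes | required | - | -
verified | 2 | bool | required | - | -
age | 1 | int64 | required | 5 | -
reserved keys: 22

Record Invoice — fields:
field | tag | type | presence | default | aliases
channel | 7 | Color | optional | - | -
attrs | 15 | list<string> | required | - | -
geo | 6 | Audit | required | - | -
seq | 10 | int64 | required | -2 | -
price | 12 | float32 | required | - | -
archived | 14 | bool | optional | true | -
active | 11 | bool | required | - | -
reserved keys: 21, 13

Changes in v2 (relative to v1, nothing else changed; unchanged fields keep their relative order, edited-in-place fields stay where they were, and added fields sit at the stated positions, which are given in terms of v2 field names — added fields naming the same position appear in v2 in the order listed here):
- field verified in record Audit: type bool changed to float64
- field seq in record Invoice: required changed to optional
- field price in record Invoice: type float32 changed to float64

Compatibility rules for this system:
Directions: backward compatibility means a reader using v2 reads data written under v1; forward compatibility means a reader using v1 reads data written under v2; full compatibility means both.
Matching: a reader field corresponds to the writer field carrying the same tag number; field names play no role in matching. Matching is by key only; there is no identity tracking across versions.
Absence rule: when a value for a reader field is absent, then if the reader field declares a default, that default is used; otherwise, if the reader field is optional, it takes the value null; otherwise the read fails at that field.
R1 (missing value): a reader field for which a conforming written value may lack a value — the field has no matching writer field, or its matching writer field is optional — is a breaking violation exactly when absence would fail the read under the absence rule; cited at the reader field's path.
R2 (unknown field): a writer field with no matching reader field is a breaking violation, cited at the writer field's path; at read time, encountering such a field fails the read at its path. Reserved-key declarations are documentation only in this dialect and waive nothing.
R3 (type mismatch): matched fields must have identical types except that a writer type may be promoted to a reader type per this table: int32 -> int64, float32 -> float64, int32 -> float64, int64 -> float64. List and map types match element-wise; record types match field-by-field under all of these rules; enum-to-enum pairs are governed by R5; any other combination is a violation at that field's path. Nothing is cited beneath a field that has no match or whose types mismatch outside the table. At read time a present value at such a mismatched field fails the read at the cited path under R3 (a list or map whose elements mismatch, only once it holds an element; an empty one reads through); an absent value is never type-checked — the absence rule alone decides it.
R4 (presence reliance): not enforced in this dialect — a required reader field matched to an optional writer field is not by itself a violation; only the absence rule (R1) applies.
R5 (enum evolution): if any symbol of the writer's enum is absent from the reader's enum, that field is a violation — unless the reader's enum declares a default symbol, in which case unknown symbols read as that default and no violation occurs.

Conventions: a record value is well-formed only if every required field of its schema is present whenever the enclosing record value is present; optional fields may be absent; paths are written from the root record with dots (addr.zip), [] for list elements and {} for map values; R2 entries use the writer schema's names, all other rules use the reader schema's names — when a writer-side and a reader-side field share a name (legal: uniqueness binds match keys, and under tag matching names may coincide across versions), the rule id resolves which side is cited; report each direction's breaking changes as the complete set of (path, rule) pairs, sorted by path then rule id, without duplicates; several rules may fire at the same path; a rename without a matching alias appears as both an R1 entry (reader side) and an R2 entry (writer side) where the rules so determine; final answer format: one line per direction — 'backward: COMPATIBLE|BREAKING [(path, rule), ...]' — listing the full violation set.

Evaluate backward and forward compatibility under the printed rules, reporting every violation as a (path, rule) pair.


the writer's type comes first in each Invoice pair
checking backward for Invoice: reader v2 against writer v1:
  Color -> Color, writer optional: channel aligns to channel
  list<string> -> list<string>, writer required: attrs aligns to attrs
  Audit -> Audit, writer required: geo aligns to geo
  int64 -> int64, writer required: seq aligns to seq
  float32 -> float64, writer required: price aligns to price
  bool -> bool, writer optional: archived aligns to archived
  bool -> bool, writer required: active aligns to active
  float64 -> float64, writer required: geo.rating aligns to geo.rating
  bytes -> bytes, writer required: geo.signature aligns to geo.signature
  bool -> float64, writer required: geo.verified aligns to geo.verified
  int64 -> int64, writer required: geo.age aligns to geo.age
  rule R3 violated at geo.verified
  => 1 violation(s): backward is BREAKING for Invoice
checking forward for Invoice: reader v1 against writer v2:
  Color -> Color, writer optional: channel aligns to channel
  list<string> -> list<string>, writer required: attrs aligns to attrs
  Audit -> Audit, writer required: geo aligns to geo
  int64 -> int64, writer optional: seq aligns to seq
  float64 -> float32, writer required: price aligns to price
  bool -> bool, writer optional: archived aligns to archived
  bool -> bool, writer required: active aligns to active
  float64 -> float64, writer required: geo.rating aligns to geo.rating
  bytes -> bytes, writer required: geo.signature aligns to geo.signature
  float64 -> bool, writer required: geo.verified aligns to geo.verified
  int64 -> int64, writer required: geo.age aligns to geo.age
  rule R3 violated at geo.verified
  rule R3 violated at price
  => 2 violation(s): forward is BREAKING for Invoice

backward: BREAKING [(geo.verified, R3)]; forward: BREAKING [(geo.verified, R3), (price, R3)]


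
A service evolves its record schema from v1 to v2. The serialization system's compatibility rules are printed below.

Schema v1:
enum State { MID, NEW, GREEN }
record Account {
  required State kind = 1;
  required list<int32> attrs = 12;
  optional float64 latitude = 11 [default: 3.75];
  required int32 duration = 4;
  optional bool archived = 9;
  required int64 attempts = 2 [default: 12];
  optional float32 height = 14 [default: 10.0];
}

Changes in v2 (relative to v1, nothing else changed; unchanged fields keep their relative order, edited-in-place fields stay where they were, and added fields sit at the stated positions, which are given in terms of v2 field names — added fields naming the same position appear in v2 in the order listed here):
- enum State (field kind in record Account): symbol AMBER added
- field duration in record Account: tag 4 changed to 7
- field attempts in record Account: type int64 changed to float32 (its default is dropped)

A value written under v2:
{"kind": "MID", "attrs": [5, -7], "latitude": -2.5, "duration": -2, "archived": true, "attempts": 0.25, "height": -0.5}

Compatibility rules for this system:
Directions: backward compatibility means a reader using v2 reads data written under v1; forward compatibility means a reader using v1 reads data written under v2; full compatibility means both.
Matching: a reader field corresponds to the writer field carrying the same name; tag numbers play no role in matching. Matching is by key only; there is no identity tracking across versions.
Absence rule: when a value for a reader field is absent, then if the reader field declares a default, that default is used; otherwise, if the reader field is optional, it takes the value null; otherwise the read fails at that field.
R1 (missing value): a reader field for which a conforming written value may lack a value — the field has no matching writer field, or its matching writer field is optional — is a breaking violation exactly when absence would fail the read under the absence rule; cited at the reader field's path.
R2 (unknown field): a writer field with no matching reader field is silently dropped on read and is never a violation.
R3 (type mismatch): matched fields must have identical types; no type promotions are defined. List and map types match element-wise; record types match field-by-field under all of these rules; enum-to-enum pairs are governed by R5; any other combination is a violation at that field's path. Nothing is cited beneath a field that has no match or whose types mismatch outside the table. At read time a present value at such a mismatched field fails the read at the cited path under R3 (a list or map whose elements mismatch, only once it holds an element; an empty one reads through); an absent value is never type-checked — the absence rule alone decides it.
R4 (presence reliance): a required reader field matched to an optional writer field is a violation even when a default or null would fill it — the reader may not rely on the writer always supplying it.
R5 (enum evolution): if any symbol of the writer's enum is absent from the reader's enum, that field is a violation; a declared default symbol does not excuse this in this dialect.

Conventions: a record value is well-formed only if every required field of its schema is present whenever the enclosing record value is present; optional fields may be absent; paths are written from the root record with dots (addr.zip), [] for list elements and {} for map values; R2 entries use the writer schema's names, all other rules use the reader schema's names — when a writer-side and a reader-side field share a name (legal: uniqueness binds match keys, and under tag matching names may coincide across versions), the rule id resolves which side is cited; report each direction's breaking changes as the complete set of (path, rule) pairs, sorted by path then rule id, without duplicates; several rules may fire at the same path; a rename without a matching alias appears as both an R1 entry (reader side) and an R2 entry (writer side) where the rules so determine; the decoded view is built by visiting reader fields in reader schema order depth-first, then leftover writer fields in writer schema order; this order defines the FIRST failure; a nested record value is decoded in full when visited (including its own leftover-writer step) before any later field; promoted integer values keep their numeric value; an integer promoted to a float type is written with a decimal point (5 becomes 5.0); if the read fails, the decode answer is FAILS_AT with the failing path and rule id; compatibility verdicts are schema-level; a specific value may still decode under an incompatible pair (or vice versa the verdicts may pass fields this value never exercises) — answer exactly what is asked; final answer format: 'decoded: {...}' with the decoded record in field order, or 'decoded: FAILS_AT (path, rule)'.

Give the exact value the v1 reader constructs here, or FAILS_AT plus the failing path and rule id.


decoded: FAILS_AT (attempts, R3)

arrows below run writer -> reader for Account
decode walk for Account under reader schema v1:
  kind := "MID"
  attrs := [5, -7]
  latitude := -2.5
  duration := -2
  archived := true
  read fails at attempts under R3
  => FAILS_AT (attempts, R3)
remaining Account differences; none change what is asked:
  enum State (field kind in record Account): symbol AMBER added -> a verdict-level change on Account — the shown value reads the same
  field duration in record Account: tag 4 changed to 7 -> triggers nothing under the printed rules; the Account answer is the same either way
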